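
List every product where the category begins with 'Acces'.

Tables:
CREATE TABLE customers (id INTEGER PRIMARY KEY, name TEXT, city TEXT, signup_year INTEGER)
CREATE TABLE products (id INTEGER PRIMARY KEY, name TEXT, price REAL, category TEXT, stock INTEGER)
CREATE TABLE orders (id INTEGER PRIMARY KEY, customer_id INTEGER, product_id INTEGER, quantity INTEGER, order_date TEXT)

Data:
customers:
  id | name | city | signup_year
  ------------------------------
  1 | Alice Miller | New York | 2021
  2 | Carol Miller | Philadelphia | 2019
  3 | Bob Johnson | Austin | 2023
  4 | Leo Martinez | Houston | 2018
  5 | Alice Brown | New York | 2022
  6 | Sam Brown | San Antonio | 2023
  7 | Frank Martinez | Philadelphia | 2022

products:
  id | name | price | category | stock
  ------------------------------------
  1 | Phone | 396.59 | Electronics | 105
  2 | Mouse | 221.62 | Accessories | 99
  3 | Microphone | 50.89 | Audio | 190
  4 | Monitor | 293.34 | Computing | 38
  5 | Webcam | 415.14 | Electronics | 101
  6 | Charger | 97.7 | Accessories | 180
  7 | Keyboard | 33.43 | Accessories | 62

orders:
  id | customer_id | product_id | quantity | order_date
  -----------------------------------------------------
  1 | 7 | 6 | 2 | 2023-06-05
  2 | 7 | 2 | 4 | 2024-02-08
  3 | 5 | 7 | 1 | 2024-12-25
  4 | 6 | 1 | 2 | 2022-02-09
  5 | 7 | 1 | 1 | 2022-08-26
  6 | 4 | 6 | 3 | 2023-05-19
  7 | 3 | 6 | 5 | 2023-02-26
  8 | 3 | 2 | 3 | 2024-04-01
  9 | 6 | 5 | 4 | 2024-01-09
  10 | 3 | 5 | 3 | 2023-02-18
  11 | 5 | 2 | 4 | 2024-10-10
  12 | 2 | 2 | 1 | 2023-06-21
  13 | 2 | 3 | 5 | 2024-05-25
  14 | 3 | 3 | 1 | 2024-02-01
SELECT name, category FROM products WHERE category LIKE 'Acces%'

Execution result:
name | category
Mouse | Accessories
Charger | Accessories
Keyboard | Accessories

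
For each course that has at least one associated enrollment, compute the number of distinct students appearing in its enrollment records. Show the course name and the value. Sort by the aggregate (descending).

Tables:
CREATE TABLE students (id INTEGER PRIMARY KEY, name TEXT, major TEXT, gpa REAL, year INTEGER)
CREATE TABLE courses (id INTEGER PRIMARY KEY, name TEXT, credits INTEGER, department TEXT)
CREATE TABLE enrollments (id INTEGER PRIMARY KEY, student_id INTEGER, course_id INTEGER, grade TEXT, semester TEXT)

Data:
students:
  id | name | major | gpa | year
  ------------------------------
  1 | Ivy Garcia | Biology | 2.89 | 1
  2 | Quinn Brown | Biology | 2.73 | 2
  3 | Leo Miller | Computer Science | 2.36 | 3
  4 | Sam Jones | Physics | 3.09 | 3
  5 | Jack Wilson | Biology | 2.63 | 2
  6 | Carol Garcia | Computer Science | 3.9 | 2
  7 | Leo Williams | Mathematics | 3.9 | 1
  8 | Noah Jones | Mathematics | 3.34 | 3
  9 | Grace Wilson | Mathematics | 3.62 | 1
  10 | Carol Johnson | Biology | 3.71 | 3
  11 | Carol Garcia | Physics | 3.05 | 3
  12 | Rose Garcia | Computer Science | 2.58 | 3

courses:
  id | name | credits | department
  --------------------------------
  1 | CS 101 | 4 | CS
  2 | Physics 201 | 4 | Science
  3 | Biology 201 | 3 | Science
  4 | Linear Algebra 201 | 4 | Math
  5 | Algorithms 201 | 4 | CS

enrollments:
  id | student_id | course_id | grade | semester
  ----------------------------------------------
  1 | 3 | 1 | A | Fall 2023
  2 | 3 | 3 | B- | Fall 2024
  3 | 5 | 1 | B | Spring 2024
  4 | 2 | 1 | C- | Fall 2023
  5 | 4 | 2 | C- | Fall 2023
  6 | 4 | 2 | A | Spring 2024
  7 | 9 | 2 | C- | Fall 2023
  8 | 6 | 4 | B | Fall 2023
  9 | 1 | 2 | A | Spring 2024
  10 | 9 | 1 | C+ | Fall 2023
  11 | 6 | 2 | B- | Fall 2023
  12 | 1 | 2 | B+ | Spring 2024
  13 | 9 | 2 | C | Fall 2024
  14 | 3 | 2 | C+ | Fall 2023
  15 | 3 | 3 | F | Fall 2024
SELECT p.name, COUNT(DISTINCT c.student_id) AS distinct_student_count FROM enrollments c JOIN courses p ON c.course_id = p.id GROUP BY p.id, p.name ORDER BY distinct_student_count DESC

Execution result:
name | distinct_student_count
Physics 201 | 5
CS 101 | 4
Biology 201 | 1
Linear Algebra 201 | 1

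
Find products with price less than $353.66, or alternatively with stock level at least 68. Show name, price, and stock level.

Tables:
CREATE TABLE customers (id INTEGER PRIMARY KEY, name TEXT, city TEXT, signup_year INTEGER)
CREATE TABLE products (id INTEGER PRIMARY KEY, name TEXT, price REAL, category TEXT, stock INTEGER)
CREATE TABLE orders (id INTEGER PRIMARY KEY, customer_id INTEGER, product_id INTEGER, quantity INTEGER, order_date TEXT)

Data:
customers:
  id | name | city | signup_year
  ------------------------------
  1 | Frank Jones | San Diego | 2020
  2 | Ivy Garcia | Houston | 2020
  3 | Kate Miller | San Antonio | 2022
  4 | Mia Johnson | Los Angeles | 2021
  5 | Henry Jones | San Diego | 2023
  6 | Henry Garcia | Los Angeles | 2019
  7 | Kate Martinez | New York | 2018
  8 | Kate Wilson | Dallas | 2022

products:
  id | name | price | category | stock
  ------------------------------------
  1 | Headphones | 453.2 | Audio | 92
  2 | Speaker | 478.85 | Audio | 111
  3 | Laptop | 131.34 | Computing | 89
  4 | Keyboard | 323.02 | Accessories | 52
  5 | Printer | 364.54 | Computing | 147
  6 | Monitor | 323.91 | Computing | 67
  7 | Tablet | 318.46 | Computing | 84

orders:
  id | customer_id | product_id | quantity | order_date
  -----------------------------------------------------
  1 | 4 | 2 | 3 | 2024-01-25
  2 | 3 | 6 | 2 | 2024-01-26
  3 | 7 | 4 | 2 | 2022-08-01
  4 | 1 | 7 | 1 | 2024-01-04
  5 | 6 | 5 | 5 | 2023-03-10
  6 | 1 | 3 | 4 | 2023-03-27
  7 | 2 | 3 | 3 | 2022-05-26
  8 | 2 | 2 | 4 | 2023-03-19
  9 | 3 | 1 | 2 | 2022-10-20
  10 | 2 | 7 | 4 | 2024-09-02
SELECT name, price, stock FROM products WHERE price < 353.66 OR stock >= 68

Execution result:
name | price | stock
Headphones | 453.20 | 92
Speaker | 478.85 | 111
Laptop | 131.34 | 89
Keyboard | 323.02 | 52
Printer | 364.54 | 147
Monitor | 323.91 | 67
Tablet | 318.46 | 84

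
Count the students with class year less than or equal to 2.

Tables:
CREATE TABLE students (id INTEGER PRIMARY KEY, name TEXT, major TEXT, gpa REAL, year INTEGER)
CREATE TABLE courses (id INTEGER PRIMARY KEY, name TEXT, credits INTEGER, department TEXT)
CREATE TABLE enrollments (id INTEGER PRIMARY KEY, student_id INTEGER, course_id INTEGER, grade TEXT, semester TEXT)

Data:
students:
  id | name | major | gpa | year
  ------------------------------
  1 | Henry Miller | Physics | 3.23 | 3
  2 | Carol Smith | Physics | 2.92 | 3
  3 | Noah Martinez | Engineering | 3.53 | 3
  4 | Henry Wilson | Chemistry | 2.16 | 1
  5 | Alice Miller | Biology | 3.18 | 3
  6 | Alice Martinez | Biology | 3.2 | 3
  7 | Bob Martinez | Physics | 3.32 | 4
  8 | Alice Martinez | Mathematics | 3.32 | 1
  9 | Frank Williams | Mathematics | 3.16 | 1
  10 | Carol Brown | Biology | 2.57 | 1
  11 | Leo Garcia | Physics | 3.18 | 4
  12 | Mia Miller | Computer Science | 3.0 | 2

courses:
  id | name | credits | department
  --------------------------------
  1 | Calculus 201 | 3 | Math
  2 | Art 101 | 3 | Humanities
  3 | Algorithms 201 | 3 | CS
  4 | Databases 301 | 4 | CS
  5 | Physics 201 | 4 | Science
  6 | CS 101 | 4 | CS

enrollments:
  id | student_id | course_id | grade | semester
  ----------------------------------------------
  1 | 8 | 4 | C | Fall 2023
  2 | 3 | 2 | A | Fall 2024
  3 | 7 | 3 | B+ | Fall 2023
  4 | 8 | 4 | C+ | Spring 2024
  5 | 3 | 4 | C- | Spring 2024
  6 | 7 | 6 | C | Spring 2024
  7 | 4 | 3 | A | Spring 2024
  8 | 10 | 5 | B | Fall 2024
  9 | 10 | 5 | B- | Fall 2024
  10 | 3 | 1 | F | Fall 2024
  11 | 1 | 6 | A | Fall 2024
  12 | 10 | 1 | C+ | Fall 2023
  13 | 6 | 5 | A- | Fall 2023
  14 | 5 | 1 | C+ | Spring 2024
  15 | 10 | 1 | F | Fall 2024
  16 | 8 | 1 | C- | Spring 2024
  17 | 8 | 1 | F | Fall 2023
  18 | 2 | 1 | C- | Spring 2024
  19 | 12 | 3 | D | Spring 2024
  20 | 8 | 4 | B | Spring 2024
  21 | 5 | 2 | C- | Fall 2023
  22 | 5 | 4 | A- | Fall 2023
SELECT COUNT(*) FROM students WHERE year <= 2

Execution result:
5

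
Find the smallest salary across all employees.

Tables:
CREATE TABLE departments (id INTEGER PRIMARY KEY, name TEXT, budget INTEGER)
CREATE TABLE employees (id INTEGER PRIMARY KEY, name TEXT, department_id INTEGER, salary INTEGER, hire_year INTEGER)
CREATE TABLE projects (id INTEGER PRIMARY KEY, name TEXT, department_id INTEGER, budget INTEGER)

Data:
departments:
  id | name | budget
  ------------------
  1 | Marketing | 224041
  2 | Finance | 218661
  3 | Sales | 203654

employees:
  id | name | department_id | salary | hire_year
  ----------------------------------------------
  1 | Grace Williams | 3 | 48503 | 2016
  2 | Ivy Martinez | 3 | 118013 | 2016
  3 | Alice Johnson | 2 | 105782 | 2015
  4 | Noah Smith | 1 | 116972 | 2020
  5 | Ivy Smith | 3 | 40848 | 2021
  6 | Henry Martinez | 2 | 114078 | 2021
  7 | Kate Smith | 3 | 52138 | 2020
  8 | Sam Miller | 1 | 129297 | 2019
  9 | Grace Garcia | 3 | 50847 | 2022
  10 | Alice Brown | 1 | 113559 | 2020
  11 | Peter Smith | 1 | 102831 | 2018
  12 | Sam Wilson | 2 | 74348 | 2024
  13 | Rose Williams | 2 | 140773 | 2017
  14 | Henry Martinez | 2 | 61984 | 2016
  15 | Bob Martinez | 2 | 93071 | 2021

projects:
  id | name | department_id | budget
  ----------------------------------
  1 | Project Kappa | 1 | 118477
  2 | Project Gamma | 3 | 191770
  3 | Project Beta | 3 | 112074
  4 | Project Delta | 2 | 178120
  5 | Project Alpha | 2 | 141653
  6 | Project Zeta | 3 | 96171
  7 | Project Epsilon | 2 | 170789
SELECT MIN(salary) FROM employees

Execution result:
40848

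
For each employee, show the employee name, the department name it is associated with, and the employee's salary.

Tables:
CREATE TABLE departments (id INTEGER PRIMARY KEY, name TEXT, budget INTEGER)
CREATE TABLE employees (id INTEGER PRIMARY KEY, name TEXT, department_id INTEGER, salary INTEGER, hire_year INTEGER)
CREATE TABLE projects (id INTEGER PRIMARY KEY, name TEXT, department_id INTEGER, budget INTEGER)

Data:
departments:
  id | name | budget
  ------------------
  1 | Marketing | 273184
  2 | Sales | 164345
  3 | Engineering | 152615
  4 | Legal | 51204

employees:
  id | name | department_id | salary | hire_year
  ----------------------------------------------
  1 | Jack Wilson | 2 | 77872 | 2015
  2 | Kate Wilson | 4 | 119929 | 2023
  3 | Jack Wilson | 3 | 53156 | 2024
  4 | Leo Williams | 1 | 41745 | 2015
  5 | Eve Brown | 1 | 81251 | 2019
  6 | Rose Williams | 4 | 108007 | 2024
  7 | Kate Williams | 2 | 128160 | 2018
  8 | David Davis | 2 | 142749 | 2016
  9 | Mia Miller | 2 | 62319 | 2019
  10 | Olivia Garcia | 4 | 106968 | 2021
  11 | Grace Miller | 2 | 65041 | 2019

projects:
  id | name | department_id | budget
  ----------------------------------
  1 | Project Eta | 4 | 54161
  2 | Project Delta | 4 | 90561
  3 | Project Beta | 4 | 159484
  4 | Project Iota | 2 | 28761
SELECT c.name, p.name AS department, c.salary FROM employees c JOIN departments p ON c.department_id = p.id

Execution result:
name | department | salary
Jack Wilson | Sales | 77872
Kate Wilson | Legal | 119929
Jack Wilson | Engineering | 53156
Leo Williams | Marketing | 41745
Eve Brown | Marketing | 81251
Rose Williams | Legal | 108007
Kate Williams | Sales | 128160
David Davis | Sales | 142749
Mia Miller | Sales | 62319
Olivia Garcia | Legal | 106968
Grace Miller | Sales | 65041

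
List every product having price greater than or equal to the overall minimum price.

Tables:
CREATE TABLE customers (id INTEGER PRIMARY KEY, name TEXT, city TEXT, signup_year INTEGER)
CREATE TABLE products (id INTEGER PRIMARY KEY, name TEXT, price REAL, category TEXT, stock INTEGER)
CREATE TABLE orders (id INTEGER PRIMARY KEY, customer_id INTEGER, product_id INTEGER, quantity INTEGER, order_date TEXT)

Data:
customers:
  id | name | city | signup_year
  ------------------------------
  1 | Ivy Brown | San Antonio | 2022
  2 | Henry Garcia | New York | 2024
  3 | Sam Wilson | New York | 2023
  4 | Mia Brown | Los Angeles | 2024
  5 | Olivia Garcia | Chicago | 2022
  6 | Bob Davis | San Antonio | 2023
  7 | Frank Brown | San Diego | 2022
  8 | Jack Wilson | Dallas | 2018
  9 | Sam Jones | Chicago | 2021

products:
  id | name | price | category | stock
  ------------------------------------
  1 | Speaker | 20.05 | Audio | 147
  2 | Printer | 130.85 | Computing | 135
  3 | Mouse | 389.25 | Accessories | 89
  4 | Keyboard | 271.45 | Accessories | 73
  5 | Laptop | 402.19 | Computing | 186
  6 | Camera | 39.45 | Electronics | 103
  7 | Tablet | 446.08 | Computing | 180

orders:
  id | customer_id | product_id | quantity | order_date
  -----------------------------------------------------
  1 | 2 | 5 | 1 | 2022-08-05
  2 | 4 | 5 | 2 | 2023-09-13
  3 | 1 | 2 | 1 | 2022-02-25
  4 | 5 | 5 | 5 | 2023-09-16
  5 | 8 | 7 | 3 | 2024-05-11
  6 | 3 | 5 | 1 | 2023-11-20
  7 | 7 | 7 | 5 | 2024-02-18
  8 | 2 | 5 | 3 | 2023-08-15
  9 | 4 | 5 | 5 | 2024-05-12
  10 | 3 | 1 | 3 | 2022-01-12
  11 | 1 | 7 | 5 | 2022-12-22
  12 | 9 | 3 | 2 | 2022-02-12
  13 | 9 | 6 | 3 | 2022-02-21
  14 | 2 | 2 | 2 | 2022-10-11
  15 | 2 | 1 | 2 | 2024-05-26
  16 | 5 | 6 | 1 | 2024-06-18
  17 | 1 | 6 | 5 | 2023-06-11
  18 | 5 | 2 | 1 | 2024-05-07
SELECT name, price FROM products WHERE price >= (SELECT MIN(price) FROM products)

Execution result:
name | price
Speaker | 20.05
Printer | 130.85
Mouse | 389.25
Keyboard | 271.45
Laptop | 402.19
Camera | 39.45
Tablet | 446.08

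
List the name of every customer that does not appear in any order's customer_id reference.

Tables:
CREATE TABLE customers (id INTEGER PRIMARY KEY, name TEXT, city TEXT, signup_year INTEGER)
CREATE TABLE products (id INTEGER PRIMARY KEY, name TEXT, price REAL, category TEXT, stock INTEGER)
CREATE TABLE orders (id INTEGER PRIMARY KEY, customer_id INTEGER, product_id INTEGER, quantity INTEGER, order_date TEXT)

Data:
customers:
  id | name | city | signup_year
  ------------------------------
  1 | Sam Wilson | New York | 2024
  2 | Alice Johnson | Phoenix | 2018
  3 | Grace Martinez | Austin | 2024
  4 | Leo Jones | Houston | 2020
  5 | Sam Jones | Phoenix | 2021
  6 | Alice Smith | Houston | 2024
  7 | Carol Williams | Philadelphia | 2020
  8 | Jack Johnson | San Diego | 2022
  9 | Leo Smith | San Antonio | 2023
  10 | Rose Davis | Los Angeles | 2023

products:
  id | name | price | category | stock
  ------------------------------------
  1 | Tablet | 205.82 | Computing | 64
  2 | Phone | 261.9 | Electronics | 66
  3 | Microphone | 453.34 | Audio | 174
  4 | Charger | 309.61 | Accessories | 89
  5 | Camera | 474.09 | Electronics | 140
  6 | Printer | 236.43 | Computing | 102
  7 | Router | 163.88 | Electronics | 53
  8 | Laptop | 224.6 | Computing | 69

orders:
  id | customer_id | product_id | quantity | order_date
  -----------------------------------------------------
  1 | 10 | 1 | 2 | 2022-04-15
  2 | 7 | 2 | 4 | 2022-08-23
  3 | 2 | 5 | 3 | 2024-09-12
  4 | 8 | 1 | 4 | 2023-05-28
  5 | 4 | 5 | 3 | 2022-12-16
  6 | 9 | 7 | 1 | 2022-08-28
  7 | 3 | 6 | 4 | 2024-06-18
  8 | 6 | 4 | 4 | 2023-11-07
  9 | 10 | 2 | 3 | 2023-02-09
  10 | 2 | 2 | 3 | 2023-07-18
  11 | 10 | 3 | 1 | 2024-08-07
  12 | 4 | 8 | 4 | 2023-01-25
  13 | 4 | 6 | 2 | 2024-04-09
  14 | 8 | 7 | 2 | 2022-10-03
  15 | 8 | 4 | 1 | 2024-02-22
SELECT p.name FROM customers p LEFT JOIN orders c ON c.customer_id = p.id WHERE c.id IS NULL

Execution result:
name
Sam Wilson
Sam Jones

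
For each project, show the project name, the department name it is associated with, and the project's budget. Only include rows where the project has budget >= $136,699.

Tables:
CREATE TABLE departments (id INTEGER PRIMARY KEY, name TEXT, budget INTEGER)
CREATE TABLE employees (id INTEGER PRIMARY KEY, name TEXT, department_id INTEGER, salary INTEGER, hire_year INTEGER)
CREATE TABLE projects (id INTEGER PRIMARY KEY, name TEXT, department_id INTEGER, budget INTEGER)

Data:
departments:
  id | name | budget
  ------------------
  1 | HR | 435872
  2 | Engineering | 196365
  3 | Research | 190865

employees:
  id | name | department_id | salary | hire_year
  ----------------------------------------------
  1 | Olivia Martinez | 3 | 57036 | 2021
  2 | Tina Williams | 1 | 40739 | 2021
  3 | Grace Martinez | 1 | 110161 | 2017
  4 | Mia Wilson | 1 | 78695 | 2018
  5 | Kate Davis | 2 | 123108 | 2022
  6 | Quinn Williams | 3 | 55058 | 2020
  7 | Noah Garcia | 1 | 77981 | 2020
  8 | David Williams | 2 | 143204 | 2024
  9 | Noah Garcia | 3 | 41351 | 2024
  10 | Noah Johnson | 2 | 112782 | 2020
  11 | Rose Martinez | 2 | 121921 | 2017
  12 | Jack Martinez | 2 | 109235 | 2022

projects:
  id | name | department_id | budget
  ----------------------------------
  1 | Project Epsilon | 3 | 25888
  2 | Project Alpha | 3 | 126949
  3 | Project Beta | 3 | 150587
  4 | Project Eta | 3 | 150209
SELECT c.name, p.name AS department, c.budget FROM projects c JOIN departments p ON c.department_id = p.id WHERE c.budget >= 136699

Execution result:
name | department | budget
Project Beta | Research | 150587
Project Eta | Research | 150209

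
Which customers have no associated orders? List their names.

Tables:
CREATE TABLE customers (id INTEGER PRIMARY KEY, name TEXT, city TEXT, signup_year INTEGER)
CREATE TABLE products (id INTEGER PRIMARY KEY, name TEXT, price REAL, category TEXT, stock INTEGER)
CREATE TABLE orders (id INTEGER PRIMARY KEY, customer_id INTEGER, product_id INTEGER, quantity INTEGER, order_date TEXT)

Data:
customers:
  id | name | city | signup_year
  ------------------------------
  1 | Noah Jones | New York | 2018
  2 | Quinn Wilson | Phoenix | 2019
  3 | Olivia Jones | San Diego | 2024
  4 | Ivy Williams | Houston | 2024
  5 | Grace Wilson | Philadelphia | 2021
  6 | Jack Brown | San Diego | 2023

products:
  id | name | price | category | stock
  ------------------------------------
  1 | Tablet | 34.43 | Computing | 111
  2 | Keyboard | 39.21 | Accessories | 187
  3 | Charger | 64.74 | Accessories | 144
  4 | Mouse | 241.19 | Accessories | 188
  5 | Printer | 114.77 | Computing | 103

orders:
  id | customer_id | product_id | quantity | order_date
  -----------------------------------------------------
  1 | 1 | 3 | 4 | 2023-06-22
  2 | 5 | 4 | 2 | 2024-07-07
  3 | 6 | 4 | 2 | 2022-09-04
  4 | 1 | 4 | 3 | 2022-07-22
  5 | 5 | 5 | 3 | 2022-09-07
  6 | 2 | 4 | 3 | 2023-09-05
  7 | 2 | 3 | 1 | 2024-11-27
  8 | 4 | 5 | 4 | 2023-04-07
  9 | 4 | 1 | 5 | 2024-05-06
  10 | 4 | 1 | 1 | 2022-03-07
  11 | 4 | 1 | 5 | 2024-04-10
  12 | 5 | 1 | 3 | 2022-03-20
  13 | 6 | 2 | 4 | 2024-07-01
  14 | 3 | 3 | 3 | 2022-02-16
SELECT p.name FROM customers p LEFT JOIN orders c ON c.customer_id = p.id WHERE c.id IS NULL

Execution result:
(no rows)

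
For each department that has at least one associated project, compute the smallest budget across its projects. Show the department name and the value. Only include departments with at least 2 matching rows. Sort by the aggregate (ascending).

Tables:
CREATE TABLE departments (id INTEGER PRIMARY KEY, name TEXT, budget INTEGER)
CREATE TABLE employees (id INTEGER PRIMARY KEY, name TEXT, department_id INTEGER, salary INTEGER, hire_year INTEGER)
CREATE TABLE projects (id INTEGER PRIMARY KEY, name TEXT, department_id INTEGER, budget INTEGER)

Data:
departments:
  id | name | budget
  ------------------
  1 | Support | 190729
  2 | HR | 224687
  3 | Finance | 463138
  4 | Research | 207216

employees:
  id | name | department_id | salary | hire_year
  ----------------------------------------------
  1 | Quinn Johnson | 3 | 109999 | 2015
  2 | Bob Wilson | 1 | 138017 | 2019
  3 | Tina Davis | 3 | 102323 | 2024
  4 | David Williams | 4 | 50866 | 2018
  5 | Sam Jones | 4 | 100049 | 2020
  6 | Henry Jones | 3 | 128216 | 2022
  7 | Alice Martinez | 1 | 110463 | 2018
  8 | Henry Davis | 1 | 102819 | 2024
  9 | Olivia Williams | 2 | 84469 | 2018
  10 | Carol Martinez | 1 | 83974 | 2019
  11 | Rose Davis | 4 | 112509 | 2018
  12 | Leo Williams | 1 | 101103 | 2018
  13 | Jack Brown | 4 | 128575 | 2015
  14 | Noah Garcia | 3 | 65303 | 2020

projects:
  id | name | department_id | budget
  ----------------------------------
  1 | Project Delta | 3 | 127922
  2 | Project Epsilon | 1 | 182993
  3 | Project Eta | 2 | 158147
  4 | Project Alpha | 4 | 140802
SELECT p.name, MIN(c.budget) AS min_budget FROM projects c JOIN departments p ON c.department_id = p.id GROUP BY p.id, p.name HAVING COUNT(*) >= 2 ORDER BY min_budget ASC

Execution result:
(no rows)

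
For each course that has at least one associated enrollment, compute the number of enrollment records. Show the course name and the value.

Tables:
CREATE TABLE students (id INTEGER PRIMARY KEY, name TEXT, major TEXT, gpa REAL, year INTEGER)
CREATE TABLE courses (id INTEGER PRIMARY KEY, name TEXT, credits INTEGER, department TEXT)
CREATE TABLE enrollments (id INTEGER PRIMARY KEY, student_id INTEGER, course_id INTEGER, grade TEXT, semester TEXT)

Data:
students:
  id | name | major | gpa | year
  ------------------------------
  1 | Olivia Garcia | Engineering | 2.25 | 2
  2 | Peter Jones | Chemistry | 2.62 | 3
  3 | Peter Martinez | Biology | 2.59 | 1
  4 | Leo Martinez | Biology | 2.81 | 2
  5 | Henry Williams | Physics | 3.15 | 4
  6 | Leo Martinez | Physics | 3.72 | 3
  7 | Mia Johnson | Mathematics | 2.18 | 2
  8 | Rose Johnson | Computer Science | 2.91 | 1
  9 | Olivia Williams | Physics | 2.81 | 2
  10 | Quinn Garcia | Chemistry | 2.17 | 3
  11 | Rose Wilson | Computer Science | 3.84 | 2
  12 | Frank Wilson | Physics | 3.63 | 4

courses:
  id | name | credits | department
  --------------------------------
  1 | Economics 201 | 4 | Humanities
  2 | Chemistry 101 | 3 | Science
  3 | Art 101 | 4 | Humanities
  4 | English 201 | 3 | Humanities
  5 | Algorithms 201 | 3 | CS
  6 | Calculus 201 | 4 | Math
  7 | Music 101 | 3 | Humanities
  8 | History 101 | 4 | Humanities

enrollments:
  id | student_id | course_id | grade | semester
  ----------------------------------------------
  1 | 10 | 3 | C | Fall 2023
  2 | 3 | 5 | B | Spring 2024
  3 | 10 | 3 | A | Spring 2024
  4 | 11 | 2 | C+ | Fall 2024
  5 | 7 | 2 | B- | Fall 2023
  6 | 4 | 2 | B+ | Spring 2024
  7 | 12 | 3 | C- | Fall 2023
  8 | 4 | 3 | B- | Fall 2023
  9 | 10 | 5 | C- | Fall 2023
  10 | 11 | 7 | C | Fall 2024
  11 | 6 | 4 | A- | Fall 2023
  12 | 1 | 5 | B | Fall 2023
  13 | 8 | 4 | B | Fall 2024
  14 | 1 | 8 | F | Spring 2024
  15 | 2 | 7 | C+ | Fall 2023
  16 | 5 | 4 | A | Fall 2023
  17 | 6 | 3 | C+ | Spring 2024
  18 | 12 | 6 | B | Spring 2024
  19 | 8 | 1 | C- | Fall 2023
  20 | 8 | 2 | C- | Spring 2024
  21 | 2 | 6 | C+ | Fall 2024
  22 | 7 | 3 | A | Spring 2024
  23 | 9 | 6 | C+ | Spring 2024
SELECT p.name, COUNT(*) AS n FROM enrollments c JOIN courses p ON c.course_id = p.id GROUP BY p.id, p.name

Execution result:
name | n
Economics 201 | 1
Chemistry 101 | 4
Art 101 | 6
English 201 | 3
Algorithms 201 | 3
Calculus 201 | 3
Music 101 | 2
History 101 | 1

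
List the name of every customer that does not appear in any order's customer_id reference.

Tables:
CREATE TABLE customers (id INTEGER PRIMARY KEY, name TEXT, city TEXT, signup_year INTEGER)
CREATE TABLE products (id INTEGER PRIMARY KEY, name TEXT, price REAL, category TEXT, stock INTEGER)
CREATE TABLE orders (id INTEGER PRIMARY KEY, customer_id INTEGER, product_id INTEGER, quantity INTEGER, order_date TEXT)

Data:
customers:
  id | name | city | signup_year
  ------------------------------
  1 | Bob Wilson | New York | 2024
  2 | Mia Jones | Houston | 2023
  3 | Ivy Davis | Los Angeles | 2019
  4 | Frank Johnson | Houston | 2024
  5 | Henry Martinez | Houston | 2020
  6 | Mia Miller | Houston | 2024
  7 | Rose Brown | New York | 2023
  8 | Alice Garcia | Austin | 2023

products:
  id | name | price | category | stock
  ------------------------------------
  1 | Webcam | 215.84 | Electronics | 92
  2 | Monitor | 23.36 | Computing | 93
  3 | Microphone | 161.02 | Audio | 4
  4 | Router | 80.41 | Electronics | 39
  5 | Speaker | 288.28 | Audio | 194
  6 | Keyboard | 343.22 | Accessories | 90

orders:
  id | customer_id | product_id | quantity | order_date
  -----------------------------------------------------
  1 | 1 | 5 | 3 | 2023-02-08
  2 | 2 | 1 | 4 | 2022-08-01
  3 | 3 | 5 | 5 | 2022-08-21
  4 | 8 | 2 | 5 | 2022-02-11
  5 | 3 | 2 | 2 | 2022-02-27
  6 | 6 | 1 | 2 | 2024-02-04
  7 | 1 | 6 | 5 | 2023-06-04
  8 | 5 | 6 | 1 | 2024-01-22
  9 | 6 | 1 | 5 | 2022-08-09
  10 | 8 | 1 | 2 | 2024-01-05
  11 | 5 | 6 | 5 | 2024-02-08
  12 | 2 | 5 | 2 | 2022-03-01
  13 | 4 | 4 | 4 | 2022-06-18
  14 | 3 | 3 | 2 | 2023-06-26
SELECT p.name FROM customers p LEFT JOIN orders c ON c.customer_id = p.id WHERE c.id IS NULL

Execution result:
Rose Brown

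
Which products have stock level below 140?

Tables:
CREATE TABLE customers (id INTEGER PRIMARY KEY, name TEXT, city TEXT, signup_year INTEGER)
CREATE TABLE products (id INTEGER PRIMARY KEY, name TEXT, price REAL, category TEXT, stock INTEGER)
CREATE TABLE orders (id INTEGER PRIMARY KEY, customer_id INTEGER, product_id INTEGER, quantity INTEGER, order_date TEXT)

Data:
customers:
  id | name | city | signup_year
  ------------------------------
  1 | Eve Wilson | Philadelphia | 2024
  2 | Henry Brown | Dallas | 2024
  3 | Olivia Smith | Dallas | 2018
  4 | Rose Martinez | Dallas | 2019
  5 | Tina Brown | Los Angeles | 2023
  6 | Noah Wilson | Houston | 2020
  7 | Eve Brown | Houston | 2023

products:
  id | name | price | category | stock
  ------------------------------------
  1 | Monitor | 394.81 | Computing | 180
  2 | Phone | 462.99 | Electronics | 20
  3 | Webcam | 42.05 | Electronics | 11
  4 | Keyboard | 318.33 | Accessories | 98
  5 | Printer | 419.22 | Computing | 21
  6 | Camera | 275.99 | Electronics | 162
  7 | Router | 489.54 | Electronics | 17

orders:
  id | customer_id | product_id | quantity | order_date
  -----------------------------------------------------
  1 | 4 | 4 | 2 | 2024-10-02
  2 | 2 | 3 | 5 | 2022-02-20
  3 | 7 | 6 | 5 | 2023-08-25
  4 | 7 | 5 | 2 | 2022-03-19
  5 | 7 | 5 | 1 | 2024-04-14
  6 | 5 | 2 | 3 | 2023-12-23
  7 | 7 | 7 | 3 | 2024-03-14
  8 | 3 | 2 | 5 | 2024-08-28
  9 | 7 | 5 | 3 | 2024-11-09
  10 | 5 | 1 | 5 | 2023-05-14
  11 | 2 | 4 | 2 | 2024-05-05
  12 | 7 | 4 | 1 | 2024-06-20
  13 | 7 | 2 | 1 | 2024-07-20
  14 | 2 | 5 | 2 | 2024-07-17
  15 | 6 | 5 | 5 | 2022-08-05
SELECT name, stock FROM products WHERE stock < 140

Execution result:
name | stock
Phone | 20
Webcam | 11
Keyboard | 98
Printer | 21
Router | 17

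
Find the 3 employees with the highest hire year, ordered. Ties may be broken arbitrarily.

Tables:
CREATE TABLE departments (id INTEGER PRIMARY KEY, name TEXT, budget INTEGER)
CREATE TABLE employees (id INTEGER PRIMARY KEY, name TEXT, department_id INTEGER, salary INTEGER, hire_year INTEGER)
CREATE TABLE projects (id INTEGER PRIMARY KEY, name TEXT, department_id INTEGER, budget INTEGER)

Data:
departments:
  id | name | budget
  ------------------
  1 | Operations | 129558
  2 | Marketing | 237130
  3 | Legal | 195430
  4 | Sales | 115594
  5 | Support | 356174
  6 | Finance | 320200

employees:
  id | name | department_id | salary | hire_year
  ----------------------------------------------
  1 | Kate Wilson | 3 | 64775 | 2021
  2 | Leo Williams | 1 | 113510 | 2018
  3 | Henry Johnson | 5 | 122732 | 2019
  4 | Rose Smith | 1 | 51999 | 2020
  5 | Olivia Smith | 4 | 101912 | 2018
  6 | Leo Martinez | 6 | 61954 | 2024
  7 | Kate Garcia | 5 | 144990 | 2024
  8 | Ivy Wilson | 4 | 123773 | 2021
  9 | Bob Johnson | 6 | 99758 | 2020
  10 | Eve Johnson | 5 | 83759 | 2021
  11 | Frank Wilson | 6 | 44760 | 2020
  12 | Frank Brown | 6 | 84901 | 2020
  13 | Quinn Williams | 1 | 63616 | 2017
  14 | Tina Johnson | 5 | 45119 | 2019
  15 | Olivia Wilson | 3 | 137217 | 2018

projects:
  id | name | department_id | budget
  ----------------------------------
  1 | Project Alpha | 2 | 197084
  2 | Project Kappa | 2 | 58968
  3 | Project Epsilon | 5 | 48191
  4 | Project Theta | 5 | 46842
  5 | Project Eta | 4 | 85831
SELECT name, hire_year FROM employees ORDER BY hire_year DESC LIMIT 3

Execution result:
name | hire_year
Leo Martinez | 2024
Kate Garcia | 2024
Kate Wilson | 2021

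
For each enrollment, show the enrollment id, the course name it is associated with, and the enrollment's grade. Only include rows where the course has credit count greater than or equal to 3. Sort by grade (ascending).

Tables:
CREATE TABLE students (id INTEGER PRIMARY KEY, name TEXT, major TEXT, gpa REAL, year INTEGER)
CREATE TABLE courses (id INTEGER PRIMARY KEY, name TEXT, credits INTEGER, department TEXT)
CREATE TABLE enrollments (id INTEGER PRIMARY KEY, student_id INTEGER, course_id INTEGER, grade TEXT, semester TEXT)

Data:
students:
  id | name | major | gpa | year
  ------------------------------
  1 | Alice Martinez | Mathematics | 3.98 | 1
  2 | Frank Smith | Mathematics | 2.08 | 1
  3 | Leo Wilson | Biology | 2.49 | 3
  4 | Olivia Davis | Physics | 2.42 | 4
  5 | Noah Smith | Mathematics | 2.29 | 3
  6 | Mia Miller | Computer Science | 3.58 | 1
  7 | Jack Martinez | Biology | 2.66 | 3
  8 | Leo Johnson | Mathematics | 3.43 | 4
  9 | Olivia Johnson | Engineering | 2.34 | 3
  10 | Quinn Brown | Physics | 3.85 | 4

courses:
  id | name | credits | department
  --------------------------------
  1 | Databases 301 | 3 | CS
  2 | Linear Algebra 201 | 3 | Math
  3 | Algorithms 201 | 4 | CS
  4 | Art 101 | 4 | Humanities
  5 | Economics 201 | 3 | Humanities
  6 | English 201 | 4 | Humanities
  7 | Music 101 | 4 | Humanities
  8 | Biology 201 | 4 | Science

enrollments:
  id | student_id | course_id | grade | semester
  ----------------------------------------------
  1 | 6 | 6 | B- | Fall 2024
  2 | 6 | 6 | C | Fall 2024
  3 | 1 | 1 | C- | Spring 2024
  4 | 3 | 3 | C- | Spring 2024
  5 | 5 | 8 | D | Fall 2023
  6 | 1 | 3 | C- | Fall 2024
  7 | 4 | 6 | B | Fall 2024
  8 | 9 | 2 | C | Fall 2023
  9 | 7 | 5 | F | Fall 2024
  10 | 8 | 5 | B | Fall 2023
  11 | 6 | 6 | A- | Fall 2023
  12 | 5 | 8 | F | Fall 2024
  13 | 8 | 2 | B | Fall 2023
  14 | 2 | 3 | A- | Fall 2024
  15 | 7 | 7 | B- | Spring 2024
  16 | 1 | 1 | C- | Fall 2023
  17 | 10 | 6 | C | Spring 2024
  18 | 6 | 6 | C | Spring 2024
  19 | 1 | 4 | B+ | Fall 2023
SELECT c.id, p.name AS course, c.grade FROM enrollments c JOIN courses p ON c.course_id = p.id WHERE p.credits >= 3 ORDER BY c.grade ASC

Execution result:
id | course | grade
11 | English 201 | A-
14 | Algorithms 201 | A-
7 | English 201 | B
10 | Economics 201 | B
13 | Linear Algebra 201 | B
19 | Art 101 | B+
1 | English 201 | B-
15 | Music 101 | B-
2 | English 201 | C
8 | Linear Algebra 201 | C
17 | English 201 | C
18 | English 201 | C
3 | Databases 301 | C-
4 | Algorithms 201 | C-
6 | Algorithms 201 | C-
16 | Databases 301 | C-
5 | Biology 201 | D
9 | Economics 201 | F
12 | Biology 201 | F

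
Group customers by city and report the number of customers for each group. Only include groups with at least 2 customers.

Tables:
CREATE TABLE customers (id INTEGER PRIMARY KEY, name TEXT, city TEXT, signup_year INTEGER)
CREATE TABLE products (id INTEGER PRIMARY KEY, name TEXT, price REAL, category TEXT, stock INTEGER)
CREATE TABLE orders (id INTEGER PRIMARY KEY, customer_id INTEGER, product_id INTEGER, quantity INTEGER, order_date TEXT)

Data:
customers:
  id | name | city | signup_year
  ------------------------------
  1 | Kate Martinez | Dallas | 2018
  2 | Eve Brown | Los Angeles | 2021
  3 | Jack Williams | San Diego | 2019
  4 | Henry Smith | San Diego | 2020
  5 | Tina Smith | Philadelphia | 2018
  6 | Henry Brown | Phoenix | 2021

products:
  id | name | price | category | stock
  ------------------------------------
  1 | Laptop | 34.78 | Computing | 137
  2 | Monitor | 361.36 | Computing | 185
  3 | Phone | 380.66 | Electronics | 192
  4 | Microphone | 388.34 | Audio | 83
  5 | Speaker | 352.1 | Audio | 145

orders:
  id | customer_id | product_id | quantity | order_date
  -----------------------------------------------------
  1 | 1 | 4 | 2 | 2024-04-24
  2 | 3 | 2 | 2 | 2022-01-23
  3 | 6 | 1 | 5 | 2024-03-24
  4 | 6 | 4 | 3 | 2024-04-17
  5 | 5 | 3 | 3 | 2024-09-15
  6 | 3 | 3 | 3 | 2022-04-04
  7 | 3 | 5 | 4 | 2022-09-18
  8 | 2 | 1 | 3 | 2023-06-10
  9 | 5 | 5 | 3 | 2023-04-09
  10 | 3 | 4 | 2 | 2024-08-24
SELECT city, COUNT(*) AS n FROM customers GROUP BY city HAVING COUNT(*) >= 2

Execution result:
city | n
San Diego | 2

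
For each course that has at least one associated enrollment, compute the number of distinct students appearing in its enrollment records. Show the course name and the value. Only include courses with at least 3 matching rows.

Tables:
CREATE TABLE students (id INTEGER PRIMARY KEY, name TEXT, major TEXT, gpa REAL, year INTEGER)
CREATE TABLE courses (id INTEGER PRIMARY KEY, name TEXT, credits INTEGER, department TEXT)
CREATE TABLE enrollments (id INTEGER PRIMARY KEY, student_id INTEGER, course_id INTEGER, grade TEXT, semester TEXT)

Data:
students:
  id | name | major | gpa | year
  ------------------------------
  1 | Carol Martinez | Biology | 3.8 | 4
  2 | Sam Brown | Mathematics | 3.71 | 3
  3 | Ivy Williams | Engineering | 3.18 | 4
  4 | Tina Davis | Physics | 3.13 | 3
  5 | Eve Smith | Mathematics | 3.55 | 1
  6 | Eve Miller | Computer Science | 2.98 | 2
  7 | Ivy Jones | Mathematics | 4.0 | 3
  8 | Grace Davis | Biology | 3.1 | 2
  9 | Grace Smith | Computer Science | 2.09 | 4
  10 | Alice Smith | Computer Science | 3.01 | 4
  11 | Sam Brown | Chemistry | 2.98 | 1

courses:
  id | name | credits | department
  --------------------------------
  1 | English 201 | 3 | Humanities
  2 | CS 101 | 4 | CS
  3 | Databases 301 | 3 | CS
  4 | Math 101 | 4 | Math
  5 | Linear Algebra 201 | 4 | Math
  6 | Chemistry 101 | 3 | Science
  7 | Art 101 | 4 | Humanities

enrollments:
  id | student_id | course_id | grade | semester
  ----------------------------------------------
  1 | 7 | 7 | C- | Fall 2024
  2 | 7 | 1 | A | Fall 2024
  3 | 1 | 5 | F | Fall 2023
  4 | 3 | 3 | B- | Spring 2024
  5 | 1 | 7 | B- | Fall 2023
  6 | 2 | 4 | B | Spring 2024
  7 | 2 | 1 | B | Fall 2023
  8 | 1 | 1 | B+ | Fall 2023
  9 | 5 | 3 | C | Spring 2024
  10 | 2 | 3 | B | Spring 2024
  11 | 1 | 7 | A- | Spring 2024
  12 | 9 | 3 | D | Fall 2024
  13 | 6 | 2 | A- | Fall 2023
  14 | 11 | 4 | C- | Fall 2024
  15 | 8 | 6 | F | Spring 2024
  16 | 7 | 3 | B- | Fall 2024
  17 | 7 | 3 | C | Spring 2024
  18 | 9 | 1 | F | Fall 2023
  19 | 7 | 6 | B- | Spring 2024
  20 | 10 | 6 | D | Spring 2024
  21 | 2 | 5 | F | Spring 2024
SELECT p.name, COUNT(DISTINCT c.student_id) AS distinct_student_count FROM enrollments c JOIN courses p ON c.course_id = p.id GROUP BY p.id, p.name HAVING COUNT(*) >= 3

Execution result:
name | distinct_student_count
English 201 | 4
Databases 301 | 5
Chemistry 101 | 3
Art 101 | 2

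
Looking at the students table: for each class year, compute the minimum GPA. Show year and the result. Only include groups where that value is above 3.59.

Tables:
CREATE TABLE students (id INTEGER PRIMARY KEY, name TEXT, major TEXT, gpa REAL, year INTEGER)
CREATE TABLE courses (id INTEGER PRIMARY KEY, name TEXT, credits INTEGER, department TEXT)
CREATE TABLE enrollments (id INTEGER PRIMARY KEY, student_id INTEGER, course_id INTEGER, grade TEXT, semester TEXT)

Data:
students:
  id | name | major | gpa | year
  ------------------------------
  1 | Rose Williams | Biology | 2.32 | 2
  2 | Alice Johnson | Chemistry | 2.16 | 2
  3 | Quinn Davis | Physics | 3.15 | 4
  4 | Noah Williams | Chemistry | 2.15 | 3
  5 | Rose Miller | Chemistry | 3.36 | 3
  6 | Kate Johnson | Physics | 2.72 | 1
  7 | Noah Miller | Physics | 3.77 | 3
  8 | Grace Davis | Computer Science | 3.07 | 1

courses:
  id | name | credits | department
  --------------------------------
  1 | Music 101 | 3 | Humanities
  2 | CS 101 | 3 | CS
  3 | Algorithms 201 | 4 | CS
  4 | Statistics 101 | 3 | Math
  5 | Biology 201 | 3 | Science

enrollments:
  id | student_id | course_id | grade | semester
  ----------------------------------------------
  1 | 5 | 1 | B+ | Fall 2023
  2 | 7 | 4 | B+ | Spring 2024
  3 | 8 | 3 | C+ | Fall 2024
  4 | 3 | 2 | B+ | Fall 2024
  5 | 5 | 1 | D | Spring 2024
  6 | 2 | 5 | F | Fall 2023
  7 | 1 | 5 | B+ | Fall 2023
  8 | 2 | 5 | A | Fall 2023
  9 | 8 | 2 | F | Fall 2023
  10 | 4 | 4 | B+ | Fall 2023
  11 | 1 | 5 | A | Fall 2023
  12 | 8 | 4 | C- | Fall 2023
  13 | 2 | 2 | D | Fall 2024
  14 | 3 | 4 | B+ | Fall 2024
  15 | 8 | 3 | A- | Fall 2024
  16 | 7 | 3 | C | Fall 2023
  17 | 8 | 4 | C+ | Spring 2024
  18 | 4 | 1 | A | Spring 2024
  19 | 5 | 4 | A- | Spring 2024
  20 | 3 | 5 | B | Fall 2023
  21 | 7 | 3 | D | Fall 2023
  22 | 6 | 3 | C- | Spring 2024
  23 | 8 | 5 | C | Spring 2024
SELECT year, MIN(gpa) AS min_gpa FROM students GROUP BY year HAVING MIN(gpa) > 3.59

Execution result:
(no rows)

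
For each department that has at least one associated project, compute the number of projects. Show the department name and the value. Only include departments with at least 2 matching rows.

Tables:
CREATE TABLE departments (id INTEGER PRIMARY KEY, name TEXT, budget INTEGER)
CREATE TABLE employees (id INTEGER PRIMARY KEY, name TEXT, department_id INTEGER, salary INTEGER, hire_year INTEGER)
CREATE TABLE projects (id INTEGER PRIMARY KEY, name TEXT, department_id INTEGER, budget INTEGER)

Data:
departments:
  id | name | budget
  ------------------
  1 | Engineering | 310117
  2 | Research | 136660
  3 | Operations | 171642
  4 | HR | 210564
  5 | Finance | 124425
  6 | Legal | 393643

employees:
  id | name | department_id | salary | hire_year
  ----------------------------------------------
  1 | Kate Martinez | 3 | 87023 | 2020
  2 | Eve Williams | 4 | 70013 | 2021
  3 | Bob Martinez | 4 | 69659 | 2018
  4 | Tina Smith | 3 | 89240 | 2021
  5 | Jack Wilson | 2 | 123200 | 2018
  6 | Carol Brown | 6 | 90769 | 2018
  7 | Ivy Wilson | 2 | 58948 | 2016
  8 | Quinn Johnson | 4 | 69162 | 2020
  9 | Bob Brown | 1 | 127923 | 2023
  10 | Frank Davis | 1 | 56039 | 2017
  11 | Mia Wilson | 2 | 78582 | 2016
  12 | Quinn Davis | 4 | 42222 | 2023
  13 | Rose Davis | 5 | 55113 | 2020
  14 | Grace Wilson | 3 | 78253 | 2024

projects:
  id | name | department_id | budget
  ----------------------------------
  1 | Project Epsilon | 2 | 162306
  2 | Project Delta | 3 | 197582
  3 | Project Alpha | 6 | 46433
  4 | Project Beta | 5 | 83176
SELECT p.name, COUNT(*) AS n FROM projects c JOIN departments p ON c.department_id = p.id GROUP BY p.id, p.name HAVING COUNT(*) >= 2

Execution result:
(no rows)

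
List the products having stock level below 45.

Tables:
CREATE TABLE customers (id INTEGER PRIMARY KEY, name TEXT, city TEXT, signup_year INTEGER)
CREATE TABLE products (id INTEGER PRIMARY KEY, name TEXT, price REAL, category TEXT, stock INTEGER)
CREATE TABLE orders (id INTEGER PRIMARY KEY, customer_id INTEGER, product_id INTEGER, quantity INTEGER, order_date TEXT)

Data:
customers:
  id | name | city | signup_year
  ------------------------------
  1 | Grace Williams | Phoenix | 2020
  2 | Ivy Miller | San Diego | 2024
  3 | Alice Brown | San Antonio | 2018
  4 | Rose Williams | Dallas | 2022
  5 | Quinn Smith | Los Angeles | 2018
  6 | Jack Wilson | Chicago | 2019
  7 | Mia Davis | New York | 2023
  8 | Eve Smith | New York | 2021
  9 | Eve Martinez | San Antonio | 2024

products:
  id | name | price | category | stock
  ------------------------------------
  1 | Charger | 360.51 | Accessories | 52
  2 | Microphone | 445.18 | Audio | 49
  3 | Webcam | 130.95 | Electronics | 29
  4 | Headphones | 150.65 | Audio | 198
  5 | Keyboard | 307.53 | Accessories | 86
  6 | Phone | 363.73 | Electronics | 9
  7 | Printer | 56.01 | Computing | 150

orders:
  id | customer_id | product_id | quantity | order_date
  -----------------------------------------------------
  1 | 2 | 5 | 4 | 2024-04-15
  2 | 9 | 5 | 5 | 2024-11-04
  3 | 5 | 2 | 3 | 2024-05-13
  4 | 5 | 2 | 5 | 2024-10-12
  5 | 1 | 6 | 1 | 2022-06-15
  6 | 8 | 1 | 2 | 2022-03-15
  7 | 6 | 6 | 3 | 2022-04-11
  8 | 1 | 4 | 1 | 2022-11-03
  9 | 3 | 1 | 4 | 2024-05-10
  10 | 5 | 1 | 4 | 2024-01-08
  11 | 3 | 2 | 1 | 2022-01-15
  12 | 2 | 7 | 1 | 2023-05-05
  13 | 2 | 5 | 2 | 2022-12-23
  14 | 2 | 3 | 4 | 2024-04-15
SELECT name, stock FROM products WHERE stock < 45

Execution result:
name | stock
Webcam | 29
Phone | 9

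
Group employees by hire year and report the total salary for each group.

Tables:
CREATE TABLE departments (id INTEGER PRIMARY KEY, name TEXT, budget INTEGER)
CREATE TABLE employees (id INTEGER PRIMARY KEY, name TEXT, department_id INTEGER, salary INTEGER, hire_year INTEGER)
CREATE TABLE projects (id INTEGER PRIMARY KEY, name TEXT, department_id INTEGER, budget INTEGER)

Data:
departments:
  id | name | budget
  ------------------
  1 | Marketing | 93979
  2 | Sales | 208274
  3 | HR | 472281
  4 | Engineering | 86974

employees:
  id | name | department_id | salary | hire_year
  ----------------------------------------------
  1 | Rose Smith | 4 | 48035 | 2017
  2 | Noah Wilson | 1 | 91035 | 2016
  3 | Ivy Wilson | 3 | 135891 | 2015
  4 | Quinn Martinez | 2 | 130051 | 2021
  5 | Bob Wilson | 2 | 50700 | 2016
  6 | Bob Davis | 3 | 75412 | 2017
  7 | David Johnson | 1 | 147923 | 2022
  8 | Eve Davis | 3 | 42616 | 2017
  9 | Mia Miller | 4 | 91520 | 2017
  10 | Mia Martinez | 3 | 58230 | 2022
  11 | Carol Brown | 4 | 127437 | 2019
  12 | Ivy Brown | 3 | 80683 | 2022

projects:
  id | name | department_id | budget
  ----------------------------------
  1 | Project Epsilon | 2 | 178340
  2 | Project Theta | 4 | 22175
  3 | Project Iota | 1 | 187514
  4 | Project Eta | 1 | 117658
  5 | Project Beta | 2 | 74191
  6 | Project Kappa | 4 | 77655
SELECT hire_year, SUM(salary) AS sum_salary FROM employees GROUP BY hire_year

Execution result:
hire_year | sum_salary
2015 | 135891
2016 | 141735
2017 | 257583
2019 | 127437
2021 | 130051
2022 | 286836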